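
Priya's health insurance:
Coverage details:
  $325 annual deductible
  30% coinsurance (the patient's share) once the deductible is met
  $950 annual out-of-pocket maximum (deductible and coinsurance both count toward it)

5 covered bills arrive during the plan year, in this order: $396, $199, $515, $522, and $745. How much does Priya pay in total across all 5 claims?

$940.60

Claim 1 ($396): deductible takes $325, $71 remains; patient's 30% is $21.30. Patient pays $346.30; OOP now $346.30.
Claim 2 ($199): deductible already satisfied, so patient's share is 30% × $199 = $59.70. Patient owes $59.70 (running OOP $406).
Claim 3 ($515): deductible met; 30% of $515 = $154.50. Patient pays $154.50; OOP now $560.50.
Claim 4 ($522): 30% coinsurance on $522 = $156.60. Cost to patient: $156.60. OOP to date $717.10.
Claim 5 ($745): 30% coinsurance on $745 = $223.50. Patient owes $223.50 (running OOP $940.60).
Total paid by the patient: $346.30 + $59.70 + $154.50 + $156.60 + $223.50 = $940.60.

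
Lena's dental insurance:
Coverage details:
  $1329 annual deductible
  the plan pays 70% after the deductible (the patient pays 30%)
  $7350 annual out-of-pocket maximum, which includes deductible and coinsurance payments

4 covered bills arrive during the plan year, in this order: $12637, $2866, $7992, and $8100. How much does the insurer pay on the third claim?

$6223.20

Claim 1 — $12637: $1329 to deductible, leaving $11308; coinsurance $11308 × 30% = $3392.40. Patient pays $4721.40; OOP now $4721.40. Plan pays $12637 − $4721.40 = $7915.60.
Claim 2 — $2866: deductible already satisfied, so patient's share is 30% × $2866 = $859.80. Cost to patient: $859.80. OOP to date $5581.20. Plan pays $2866 − $859.80 = $2006.20.
Claim 3 — $7992: deductible already satisfied, so patient's share is 30% × $7992 = $2397.60. OOP would hit $7978.80 > $7350, so the cap limits the patient to $7350 − $5581.20 = $1768.80. Plan pays $7992 − $1768.80 = $6223.20.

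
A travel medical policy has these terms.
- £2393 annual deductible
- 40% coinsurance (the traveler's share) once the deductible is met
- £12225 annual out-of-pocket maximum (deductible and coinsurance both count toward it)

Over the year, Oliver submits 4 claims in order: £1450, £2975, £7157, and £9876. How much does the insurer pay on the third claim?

£4294.20

Claim 1 (£1450): fully absorbed by the deductible. Cost to traveler: £1450. OOP to date £1450. Plan pays £1450 − £1450 = £0.
Claim 2 (£2975): £943 finishes the deductible; £2032 goes to coinsurance; 40% of £2032 = £812.80. Traveler owes £1755.80 (running OOP £3205.80). Plan pays £2975 − £1755.80 = £1219.20.
Claim 3 (£7157): deductible already satisfied, so traveler's share is 40% × £7157 = £2862.80. Traveler pays £2862.80; OOP now £6068.60. Insurer: £7157 − £2862.80 = £4294.20.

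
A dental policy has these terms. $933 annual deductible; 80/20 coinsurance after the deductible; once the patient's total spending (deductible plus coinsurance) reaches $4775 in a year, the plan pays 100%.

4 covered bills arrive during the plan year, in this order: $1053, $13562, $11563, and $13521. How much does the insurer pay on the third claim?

$10457.40

#1 ($1053): deductible takes $933, $120 remains; 20% of $120 = $24. Cost to patient: $957. OOP to date $957. Insurer: $1053 − $957 = $96.
#2 ($13562): 20% coinsurance on $13562 = $2712.40. Patient pays $2712.40; OOP now $3669.40. Insurer: $13562 − $2712.40 = $10849.60.
#3 ($11563): 20% coinsurance on $11563 = $2312.60. That would push OOP to $5982, over the $4775 cap, so patient pays $4775 − $3669.40 = $1105.60. Plan pays $11563 − $1105.60 = $10457.40.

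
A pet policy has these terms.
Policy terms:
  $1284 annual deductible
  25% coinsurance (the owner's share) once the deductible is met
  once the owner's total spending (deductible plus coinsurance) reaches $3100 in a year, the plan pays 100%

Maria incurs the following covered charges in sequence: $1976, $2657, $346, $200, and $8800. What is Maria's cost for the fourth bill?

$50

Bill 1, $1976: deductible takes $1284, $692 remains; coinsurance $692 × 25% = $173. Cost to owner: $1457. OOP to date $1457.
Bill 2, $2657: deductible met; 25% of $2657 = $664.25. Cost to owner: $664.25. OOP to date $2121.25.
Bill 3, $346: 25% coinsurance on $346 = $86.50. Owner pays $86.50; OOP now $2207.75.
Bill 4, $200: deductible already satisfied, so owner's share is 25% × $200 = $50. Cost to owner: $50. OOP to date $2257.75.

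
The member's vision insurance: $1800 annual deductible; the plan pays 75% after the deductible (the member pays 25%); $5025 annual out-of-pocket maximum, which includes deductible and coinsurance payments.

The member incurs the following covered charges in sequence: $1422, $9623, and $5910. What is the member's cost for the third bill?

Claim 1 ($1422): all of it applies to the deductible. Cost to member: $1422. OOP to date $1422.
Claim 2 ($9623): $378 finishes the deductible; $9245 goes to coinsurance; coinsurance $9245 × 25% = $2311.25. Member owes $2689.25 (running OOP $4111.25).
Claim 3 ($5910): 25% coinsurance on $5910 = $1477.50. That would push OOP to $5588.75, over the $5025 cap, so member pays $5025 − $4111.25 = $913.75.

$913.75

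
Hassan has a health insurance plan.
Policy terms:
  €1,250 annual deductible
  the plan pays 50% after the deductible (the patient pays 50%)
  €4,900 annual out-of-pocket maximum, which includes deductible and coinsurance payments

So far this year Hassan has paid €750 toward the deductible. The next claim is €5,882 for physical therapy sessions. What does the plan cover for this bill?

Deductible still to meet: €1,250 − €750 = €500.
The remaining €5,382 (= €5,882 − €500) moves to coinsurance.
Patient's 50% share of €5,382 is €2,691.
Patient responsibility before any cap: €500 + €2,691 = €3,191.
Total out-of-pocket so far would be €750 + €3,191 = €3,941, below the €4,900 cap — no reduction.
The plan picks up €5,882 − €3,191 = €2,691.

€2,691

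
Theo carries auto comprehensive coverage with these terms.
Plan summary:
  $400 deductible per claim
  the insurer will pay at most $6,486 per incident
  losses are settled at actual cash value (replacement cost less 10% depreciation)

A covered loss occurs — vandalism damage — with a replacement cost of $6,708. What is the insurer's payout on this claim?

At 10% depreciation, ACV = $6,708 − $670.80 = $6,037.20.
After the deductible, $6,037.20 − $400 = $5,637.20 remains.
$5,637.20 is within the $6,486 limit, so the insurer pays $5,637.20.

$5,637.20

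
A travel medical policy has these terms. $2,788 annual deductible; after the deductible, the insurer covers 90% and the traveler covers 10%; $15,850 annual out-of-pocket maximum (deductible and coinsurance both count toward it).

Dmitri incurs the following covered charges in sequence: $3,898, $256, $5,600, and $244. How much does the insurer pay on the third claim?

Bill 1, $3,898: deductible takes $2,788, $1,110 remains; traveler's 10% is $111. Cost to traveler: $2,899. OOP to date $2,899. Insurer: $3,898 − $2,899 = $999.
Bill 2, $256: 10% coinsurance on $256 = $25.60. Traveler pays $25.60; OOP now $2,924.60. Plan pays $256 − $25.60 = $230.40.
Bill 3, $5,600: 10% coinsurance on $5,600 = $560. Cost to traveler: $560. OOP to date $3,484.60. Plan pays $5,600 − $560 = $5,040.

$5,040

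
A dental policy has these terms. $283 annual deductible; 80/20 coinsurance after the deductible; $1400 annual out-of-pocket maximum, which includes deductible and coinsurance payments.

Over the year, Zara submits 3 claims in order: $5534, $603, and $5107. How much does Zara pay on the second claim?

$66.80

#1 ($5534): $283 finishes the deductible; $5251 goes to coinsurance; 20% of $5251 = $1050.20. Patient pays $1333.20; OOP now $1333.20.
#2 ($603): 20% coinsurance on $603 = $120.60. That would push OOP to $1453.80, over the $1400 cap, so patient pays $1400 − $1333.20 = $66.80.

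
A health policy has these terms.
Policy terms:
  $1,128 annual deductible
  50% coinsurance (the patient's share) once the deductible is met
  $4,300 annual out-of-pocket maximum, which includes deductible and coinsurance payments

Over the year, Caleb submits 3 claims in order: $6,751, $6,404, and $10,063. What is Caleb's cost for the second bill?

Claim 1 ($6,751): $1,128 finishes the deductible; $5,623 goes to coinsurance; patient's 50% is $2,811.50. Cost to patient: $3,939.50. OOP to date $3,939.50.
Claim 2 ($6,404): deductible already satisfied, so patient's share is 50% × $6,404 = $3,202. That would push OOP to $7,141.50, over the $4,300 cap, so patient pays $4,300 − $3,939.50 = $360.50.

$360.50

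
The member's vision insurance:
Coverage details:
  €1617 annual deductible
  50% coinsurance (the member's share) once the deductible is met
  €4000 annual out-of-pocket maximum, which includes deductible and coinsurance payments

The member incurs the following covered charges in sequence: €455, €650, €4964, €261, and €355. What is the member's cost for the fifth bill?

Bill 1, €455: entire amount goes to the deductible. Member owes €455 (running OOP €455).
Bill 2, €650: all of it applies to the deductible. Member pays €650; OOP now €1105.
Bill 3, €4964: €512 to deductible, leaving €4452; coinsurance €4452 × 50% = €2226. Member pays €2738; OOP now €3843.
Bill 4, €261: 50% coinsurance on €261 = €130.50. Member owes €130.50 (running OOP €3973.50).
Bill 5, €355: deductible already satisfied, so member's share is 50% × €355 = €177.50. Adding that to €3973.50 gives €4151, past the €4000 cap; member pays only €4000 − €3973.50 = €26.50.

€26.50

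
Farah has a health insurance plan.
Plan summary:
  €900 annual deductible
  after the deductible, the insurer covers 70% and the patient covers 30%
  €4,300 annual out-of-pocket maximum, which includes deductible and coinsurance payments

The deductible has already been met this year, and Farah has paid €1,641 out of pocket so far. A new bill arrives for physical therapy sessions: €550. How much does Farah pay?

The deductible is already satisfied, so the full bill goes to coinsurance.
30% of €550 = €165 falls to the patient.
Cumulative spending €1,641 + €165 = €1,806 stays under the €4,300 maximum.

€165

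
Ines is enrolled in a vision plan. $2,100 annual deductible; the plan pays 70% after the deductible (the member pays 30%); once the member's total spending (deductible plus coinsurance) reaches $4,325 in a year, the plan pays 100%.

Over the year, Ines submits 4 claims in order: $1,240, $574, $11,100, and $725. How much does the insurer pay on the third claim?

Claim 1 ($1,240): all of it applies to the deductible. Member owes $1,240 (running OOP $1,240). Insurer: $1,240 − $1,240 = $0.
Claim 2 ($574): fully absorbed by the deductible. Cost to member: $574. OOP to date $1,814. Insurer: $574 − $574 = $0.
Claim 3 ($11,100): deductible takes $286, $10,814 remains; coinsurance $10,814 × 30% = $3,244.20. Claim cost before the cap: $286 + $3,244.20 = $3,530.20. OOP would hit $5,344.20 > $4,325, so the cap limits the member to $4,325 − $1,814 = $2,511. Plan pays $11,100 − $2,511 = $8,589.

$8,589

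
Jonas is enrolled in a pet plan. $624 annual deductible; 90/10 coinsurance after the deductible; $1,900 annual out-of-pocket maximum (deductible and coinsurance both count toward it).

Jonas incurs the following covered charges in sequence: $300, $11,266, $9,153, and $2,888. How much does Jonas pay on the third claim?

$181.80

Bill 1, $300: entire amount goes to the deductible. Owner owes $300 (running OOP $300).
Bill 2, $11,266: deductible takes $324, $10,942 remains; 10% of $10,942 = $1,094.20. Owner pays $1,418.20; OOP now $1,718.20.
Bill 3, $9,153: deductible already satisfied, so owner's share is 10% × $9,153 = $915.30. Adding that to $1,718.20 gives $2,633.50, past the $1,900 cap; owner pays only $1,900 − $1,718.20 = $181.80.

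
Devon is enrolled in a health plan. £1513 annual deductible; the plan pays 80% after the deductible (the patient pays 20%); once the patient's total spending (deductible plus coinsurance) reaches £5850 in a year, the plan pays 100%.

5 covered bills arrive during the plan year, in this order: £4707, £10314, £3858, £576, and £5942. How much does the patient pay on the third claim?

£771.60

Claim 1 (£4707): £1513 to deductible, leaving £3194; coinsurance £3194 × 20% = £638.80. Patient owes £2151.80 (running OOP £2151.80).
Claim 2 (£10314): deductible met; 20% of £10314 = £2062.80. Patient owes £2062.80 (running OOP £4214.60).
Claim 3 (£3858): 20% coinsurance on £3858 = £771.60. Cost to patient: £771.60. OOP to date £4986.20.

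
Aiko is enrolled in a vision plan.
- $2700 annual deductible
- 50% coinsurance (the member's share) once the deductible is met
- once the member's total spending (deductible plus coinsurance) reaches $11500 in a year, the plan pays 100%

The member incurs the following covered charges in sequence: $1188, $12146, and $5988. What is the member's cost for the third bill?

Bill 1, $1188: entire amount goes to the deductible. Cost to member: $1188. OOP to date $1188.
Bill 2, $12146: deductible takes $1512, $10634 remains; member's 50% is $5317. Cost to member: $6829. OOP to date $8017.
Bill 3, $5988: deductible met; 50% of $5988 = $2994. Member pays $2994; OOP now $11011.

$2994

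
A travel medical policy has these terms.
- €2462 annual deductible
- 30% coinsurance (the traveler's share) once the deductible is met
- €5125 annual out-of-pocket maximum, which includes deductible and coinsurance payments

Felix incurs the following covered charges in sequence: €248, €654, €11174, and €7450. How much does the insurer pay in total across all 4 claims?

€14401

#1 (€248): entire amount goes to the deductible. Traveler pays €248; OOP now €248. Insurer: €248 − €248 = €0.
#2 (€654): all of it applies to the deductible. Cost to traveler: €654. OOP to date €902. Plan pays €654 − €654 = €0.
#3 (€11174): €1560 finishes the deductible; €9614 goes to coinsurance; traveler's 30% is €2884.20. Claim cost before the cap: €1560 + €2884.20 = €4444.20. That would push OOP to €5346.20, over the €5125 cap, so traveler pays €5125 − €902 = €4223. Insurer: €11174 − €4223 = €6951.
#4 (€7450): deductible met; 30% of €7450 = €2235. Adding that to €5125 gives €7360, past the €5125 cap; traveler pays only €5125 − €5125 = €0. Insurer: €7450 − €0 = €7450.
Insurer total = bills − traveler's total = €19526 − €5125 = €14401.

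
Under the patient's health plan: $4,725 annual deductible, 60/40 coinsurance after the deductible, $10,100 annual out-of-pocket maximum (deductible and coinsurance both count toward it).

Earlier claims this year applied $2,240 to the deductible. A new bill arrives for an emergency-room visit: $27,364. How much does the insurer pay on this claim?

$2,240 of the $4,725 deductible is already met, leaving $2,485.
After the $2,485 deductible portion, $27,364 − $2,485 = $24,879 is subject to coinsurance.
Patient's 40% share of $24,879 is $9,951.60.
So the patient owes $2,485 + $9,951.60 = $12,436.60 before any cap.
Adding $12,436.60 to the $2,240 already spent would give $14,676.60, which exceeds the $10,100 cap; the patient pays just $10,100 − $2,240 = $7,860.
The insurer covers the remainder: $27,364 − $7,860 = $19,504.

$19,504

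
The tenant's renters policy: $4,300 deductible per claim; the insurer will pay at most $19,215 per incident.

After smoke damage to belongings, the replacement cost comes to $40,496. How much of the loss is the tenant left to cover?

Less the $4,300 deductible: $40,496 − $4,300 = $36,196.
$36,196 exceeds the $19,215 limit, so the insurer pays the limit: $19,215.
Tenant's share is the uncovered remainder: $40,496 − $19,215 = $21,281.

$21,281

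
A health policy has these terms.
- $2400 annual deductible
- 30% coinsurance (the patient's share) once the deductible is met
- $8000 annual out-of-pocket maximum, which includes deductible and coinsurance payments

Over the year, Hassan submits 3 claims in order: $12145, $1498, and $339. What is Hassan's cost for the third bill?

#1 ($12145): $2400 finishes the deductible; $9745 goes to coinsurance; 30% of $9745 = $2923.50. Patient owes $5323.50 (running OOP $5323.50).
#2 ($1498): deductible met; 30% of $1498 = $449.40. Patient pays $449.40; OOP now $5772.90.
#3 ($339): 30% coinsurance on $339 = $101.70. Patient pays $101.70; OOP now $5874.60.

$101.70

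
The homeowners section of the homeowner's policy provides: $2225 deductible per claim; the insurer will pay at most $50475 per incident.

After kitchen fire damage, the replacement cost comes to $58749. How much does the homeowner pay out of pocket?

Subtract the deductible: $58749 − $2225 = $56524.
$56524 exceeds the $50475 limit, so the insurer pays the limit: $50475.
The homeowner bears the rest of the original loss: $58749 − $50475 = $8274.

$8274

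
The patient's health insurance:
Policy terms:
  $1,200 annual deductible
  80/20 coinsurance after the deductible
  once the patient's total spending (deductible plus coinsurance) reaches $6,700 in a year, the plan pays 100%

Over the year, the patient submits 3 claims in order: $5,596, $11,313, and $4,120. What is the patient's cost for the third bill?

Claim 1 — $5,596: deductible takes $1,200, $4,396 remains; coinsurance $4,396 × 20% = $879.20. Cost to patient: $2,079.20. OOP to date $2,079.20.
Claim 2 — $11,313: 20% coinsurance on $11,313 = $2,262.60. Patient owes $2,262.60 (running OOP $4,341.80).
Claim 3 — $4,120: deductible met; 20% of $4,120 = $824. Patient owes $824 (running OOP $5,165.80).

$824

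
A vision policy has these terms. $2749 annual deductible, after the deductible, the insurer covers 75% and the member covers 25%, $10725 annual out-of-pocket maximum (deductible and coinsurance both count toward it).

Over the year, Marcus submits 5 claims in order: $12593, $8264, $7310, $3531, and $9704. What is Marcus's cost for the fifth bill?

Bill 1, $12593: deductible takes $2749, $9844 remains; member's 25% is $2461. Member pays $5210; OOP now $5210.
Bill 2, $8264: deductible met; 25% of $8264 = $2066. Member pays $2066; OOP now $7276.
Bill 3, $7310: deductible met; 25% of $7310 = $1827.50. Member owes $1827.50 (running OOP $9103.50).
Bill 4, $3531: deductible met; 25% of $3531 = $882.75. Member pays $882.75; OOP now $9986.25.
Bill 5, $9704: deductible met; 25% of $9704 = $2426. OOP would hit $12412.25 > $10725, so the cap limits the member to $10725 − $9986.25 = $738.75.

$738.75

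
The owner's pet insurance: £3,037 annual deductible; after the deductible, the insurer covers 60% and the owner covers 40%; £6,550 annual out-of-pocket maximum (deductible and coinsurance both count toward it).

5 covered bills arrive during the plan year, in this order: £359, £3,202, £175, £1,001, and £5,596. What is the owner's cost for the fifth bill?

£2,238.40

#1 (£359): fully absorbed by the deductible. Owner owes £359 (running OOP £359).
#2 (£3,202): deductible takes £2,678, £524 remains; 40% of £524 = £209.60. Owner owes £2,887.60 (running OOP £3,246.60).
#3 (£175): 40% coinsurance on £175 = £70. Owner pays £70; OOP now £3,316.60.
#4 (£1,001): 40% coinsurance on £1,001 = £400.40. Owner pays £400.40; OOP now £3,717.
#5 (£5,596): 40% coinsurance on £5,596 = £2,238.40. Owner owes £2,238.40 (running OOP £5,955.40).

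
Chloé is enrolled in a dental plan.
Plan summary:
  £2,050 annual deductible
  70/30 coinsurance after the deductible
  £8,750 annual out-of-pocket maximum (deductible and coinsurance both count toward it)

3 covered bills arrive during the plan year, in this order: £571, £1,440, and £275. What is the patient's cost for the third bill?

Claim 1 (£571): entire amount goes to the deductible. Patient pays £571; OOP now £571.
Claim 2 (£1,440): fully absorbed by the deductible. Patient owes £1,440 (running OOP £2,011).
Claim 3 (£275): £39 to deductible, leaving £236; 30% of £236 = £70.80. Cost to patient: £109.80. OOP to date £2,120.80.

£109.80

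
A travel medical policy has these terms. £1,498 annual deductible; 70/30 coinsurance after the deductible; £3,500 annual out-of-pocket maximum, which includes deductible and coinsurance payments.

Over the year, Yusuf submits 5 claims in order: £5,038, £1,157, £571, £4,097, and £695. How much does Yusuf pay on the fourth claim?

Bill 1, £5,038: deductible takes £1,498, £3,540 remains; traveler's 30% is £1,062. Traveler pays £2,560; OOP now £2,560.
Bill 2, £1,157: deductible already satisfied, so traveler's share is 30% × £1,157 = £347.10. Cost to traveler: £347.10. OOP to date £2,907.10.
Bill 3, £571: deductible met; 30% of £571 = £171.30. Traveler pays £171.30; OOP now £3,078.40.
Bill 4, £4,097: 30% coinsurance on £4,097 = £1,229.10. Adding that to £3,078.40 gives £4,307.50, past the £3,500 cap; traveler pays only £3,500 − £3,078.40 = £421.60.

£421.60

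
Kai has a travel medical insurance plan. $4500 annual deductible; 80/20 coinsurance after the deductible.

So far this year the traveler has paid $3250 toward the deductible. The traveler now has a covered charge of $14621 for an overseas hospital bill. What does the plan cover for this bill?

$3250 of the $4500 deductible is already met, leaving $1250.
The remaining $13371 (= $14621 − $1250) moves to coinsurance.
Coinsurance: $13371 × 20% = $2674.20.
Traveler responsibility: $1250 + $2674.20 = $3924.20.
The plan picks up $14621 − $3924.20 = $10696.80.

$10696.80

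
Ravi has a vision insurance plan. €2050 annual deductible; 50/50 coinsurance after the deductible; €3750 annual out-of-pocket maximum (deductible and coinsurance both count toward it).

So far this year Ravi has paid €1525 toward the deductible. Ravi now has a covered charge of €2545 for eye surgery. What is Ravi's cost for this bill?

€1535

Deductible still to meet: €2050 − €1525 = €525.
After the €525 deductible portion, €2545 − €525 = €2020 is subject to coinsurance.
Member's 50% share of €2020 is €1010.
So the member owes €525 + €1010 = €1535 before any cap.
Cumulative spending €1525 + €1535 = €3060 stays under the €3750 maximum.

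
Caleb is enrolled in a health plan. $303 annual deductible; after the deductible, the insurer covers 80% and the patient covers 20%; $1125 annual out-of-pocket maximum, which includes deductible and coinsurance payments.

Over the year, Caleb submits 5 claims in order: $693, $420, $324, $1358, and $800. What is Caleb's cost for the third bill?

$64.80

#1 ($693): deductible takes $303, $390 remains; patient's 20% is $78. Cost to patient: $381. OOP to date $381.
#2 ($420): 20% coinsurance on $420 = $84. Patient pays $84; OOP now $465.
#3 ($324): deductible already satisfied, so patient's share is 20% × $324 = $64.80. Cost to patient: $64.80. OOP to date $529.80.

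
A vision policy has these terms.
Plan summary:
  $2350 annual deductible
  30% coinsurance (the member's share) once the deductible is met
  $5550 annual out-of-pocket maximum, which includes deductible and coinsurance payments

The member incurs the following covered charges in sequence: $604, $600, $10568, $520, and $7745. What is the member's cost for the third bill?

Claim 1 — $604: fully absorbed by the deductible. Member pays $604; OOP now $604.
Claim 2 — $600: fully absorbed by the deductible. Member pays $600; OOP now $1204.
Claim 3 — $10568: deductible takes $1146, $9422 remains; member's 30% is $2826.60. Member pays $3972.60; OOP now $5176.60.

$3972.60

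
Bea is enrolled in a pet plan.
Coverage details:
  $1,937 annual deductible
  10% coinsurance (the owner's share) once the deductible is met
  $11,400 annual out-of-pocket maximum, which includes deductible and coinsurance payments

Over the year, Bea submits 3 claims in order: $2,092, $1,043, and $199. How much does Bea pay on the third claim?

Bill 1, $2,092: $1,937 to deductible, leaving $155; 10% of $155 = $15.50. Owner owes $1,952.50 (running OOP $1,952.50).
Bill 2, $1,043: deductible met; 10% of $1,043 = $104.30. Owner pays $104.30; OOP now $2,056.80.
Bill 3, $199: 10% coinsurance on $199 = $19.90. Cost to owner: $19.90. OOP to date $2,076.70.

$19.90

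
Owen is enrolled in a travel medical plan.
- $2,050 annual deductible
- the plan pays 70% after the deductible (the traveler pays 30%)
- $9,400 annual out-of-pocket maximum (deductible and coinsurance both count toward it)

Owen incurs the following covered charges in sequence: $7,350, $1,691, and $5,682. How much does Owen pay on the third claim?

$1,704.60

Claim 1 — $7,350: $2,050 to deductible, leaving $5,300; 30% of $5,300 = $1,590. Traveler pays $3,640; OOP now $3,640.
Claim 2 — $1,691: deductible already satisfied, so traveler's share is 30% × $1,691 = $507.30. Traveler pays $507.30; OOP now $4,147.30.
Claim 3 — $5,682: 30% coinsurance on $5,682 = $1,704.60. Cost to traveler: $1,704.60. OOP to date $5,851.90.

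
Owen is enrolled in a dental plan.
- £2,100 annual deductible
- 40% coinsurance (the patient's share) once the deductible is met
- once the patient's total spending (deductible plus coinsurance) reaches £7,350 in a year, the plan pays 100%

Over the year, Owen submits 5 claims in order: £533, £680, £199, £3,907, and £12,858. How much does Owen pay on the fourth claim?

Claim 1 — £533: all of it applies to the deductible. Cost to patient: £533. OOP to date £533.
Claim 2 — £680: fully absorbed by the deductible. Cost to patient: £680. OOP to date £1,213.
Claim 3 — £199: entire amount goes to the deductible. Patient owes £199 (running OOP £1,412).
Claim 4 — £3,907: £688 to deductible, leaving £3,219; patient's 40% is £1,287.60. Patient pays £1,975.60; OOP now £3,387.60.

£1,975.60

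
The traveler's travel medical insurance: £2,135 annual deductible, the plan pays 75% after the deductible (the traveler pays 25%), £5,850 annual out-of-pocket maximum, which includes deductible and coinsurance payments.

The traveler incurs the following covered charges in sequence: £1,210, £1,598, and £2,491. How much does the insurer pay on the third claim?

Claim 1 — £1,210: entire amount goes to the deductible. Cost to traveler: £1,210. OOP to date £1,210. Insurer: £1,210 − £1,210 = £0.
Claim 2 — £1,598: deductible takes £925, £673 remains; 25% of £673 = £168.25. Traveler owes £1,093.25 (running OOP £2,303.25). Plan pays £1,598 − £1,093.25 = £504.75.
Claim 3 — £2,491: deductible met; 25% of £2,491 = £622.75. Traveler pays £622.75; OOP now £2,926. Insurer: £2,491 − £622.75 = £1,868.25.

£1,868.25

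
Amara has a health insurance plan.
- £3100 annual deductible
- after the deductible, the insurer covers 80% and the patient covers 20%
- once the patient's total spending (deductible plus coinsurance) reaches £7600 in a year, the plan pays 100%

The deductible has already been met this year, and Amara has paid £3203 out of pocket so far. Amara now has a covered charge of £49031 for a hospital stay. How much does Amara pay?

£4397

With the deductible met, the entire £49031 is subject to coinsurance.
Patient's 20% share of £49031 is £9806.20.
That would bring total out-of-pocket to £13009.20, past the £7600 cap. The patient is capped at £7600 − £3203 = £4397 on this claim.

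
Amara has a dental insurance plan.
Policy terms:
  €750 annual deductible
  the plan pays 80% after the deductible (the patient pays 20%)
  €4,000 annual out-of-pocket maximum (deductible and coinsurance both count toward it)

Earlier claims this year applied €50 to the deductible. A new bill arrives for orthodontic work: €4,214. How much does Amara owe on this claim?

€1,402.80

Deductible still to meet: €750 − €50 = €700.
That leaves €4,214 − €700 = €3,514 for coinsurance.
Patient's 20% share of €3,514 is €702.80.
Patient responsibility before any cap: €700 + €702.80 = €1,402.80.
Total out-of-pocket so far would be €50 + €1,402.80 = €1,452.80, below the €4,000 cap — no reduction.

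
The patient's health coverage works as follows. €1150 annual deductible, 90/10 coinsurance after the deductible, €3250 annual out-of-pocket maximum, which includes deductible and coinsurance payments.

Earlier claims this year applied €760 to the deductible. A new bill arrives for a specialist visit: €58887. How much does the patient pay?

€2490

Deductible still to meet: €1150 − €760 = €390.
After the €390 deductible portion, €58887 − €390 = €58497 is subject to coinsurance.
10% of €58497 = €5849.70 falls to the patient.
That puts the patient's cost at €390 + €5849.70 = €6239.70 before any cap.
That would bring total out-of-pocket to €6999.70, past the €3250 cap. The patient is capped at €3250 − €760 = €2490 on this claim.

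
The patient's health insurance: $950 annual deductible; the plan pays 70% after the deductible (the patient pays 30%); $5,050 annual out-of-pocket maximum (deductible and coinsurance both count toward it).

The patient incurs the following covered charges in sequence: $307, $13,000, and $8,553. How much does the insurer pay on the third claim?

$8,160.10

Bill 1, $307: entire amount goes to the deductible. Cost to patient: $307. OOP to date $307. Plan pays $307 − $307 = $0.
Bill 2, $13,000: $643 to deductible, leaving $12,357; patient's 30% is $3,707.10. Cost to patient: $4,350.10. OOP to date $4,657.10. Plan pays $13,000 − $4,350.10 = $8,649.90.
Bill 3, $8,553: deductible already satisfied, so patient's share is 30% × $8,553 = $2,565.90. OOP would hit $7,223 > $5,050, so the cap limits the patient to $5,050 − $4,657.10 = $392.90. Insurer: $8,553 − $392.90 = $8,160.10.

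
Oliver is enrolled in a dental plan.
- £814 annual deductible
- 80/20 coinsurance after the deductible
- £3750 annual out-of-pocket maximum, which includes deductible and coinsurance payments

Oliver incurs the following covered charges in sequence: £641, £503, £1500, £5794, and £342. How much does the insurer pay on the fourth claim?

£4635.20

#1 (£641): all of it applies to the deductible. Patient owes £641 (running OOP £641). Insurer: £641 − £641 = £0.
#2 (£503): £173 to deductible, leaving £330; patient's 20% is £66. Patient pays £239; OOP now £880. Plan pays £503 − £239 = £264.
#3 (£1500): deductible already satisfied, so patient's share is 20% × £1500 = £300. Cost to patient: £300. OOP to date £1180. Plan pays £1500 − £300 = £1200.
#4 (£5794): deductible met; 20% of £5794 = £1158.80. Patient owes £1158.80 (running OOP £2338.80). Insurer: £5794 − £1158.80 = £4635.20.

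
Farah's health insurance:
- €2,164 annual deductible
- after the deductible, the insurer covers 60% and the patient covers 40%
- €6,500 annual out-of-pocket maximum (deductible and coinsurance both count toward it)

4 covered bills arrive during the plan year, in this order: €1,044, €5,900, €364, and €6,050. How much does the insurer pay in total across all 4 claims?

Bill 1, €1,044: all of it applies to the deductible. Patient pays €1,044; OOP now €1,044. Insurer: €1,044 − €1,044 = €0.
Bill 2, €5,900: deductible takes €1,120, €4,780 remains; patient's 40% is €1,912. Patient owes €3,032 (running OOP €4,076). Insurer: €5,900 − €3,032 = €2,868.
Bill 3, €364: 40% coinsurance on €364 = €145.60. Patient pays €145.60; OOP now €4,221.60. Insurer: €364 − €145.60 = €218.40.
Bill 4, €6,050: deductible already satisfied, so patient's share is 40% × €6,050 = €2,420. OOP would hit €6,641.60 > €6,500, so the cap limits the patient to €6,500 − €4,221.60 = €2,278.40. Plan pays €6,050 − €2,278.40 = €3,771.60.
Insurer total = bills − patient's total = €13,358 − €6,500 = €6,858.

€6,858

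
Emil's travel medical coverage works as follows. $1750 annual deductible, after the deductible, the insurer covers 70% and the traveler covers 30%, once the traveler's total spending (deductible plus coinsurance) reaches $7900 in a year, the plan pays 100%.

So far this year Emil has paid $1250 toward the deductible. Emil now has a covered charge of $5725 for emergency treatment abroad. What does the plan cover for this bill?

Deductible still to meet: $1750 − $1250 = $500.
That leaves $5725 − $500 = $5225 for coinsurance.
30% of $5225 = $1567.50 falls to the traveler.
That puts the traveler's cost at $500 + $1567.50 = $2067.50 before any cap.
Total out-of-pocket so far would be $1250 + $2067.50 = $3317.50, below the $7900 cap — no reduction.
The insurer covers the remainder: $5725 − $2067.50 = $3657.50.

$3657.50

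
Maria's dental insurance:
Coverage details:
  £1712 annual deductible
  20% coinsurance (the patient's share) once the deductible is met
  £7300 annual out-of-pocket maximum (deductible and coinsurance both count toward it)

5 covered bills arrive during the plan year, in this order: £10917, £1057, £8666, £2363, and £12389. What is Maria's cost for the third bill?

Bill 1, £10917: deductible takes £1712, £9205 remains; patient's 20% is £1841. Cost to patient: £3553. OOP to date £3553.
Bill 2, £1057: deductible already satisfied, so patient's share is 20% × £1057 = £211.40. Cost to patient: £211.40. OOP to date £3764.40.
Bill 3, £8666: deductible already satisfied, so patient's share is 20% × £8666 = £1733.20. Cost to patient: £1733.20. OOP to date £5497.60.

£1733.20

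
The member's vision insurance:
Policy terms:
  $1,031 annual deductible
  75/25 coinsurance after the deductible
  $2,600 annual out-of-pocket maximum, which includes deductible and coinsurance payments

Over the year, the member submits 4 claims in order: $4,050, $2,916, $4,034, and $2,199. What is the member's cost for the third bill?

Claim 1 — $4,050: deductible takes $1,031, $3,019 remains; member's 25% is $754.75. Member pays $1,785.75; OOP now $1,785.75.
Claim 2 — $2,916: deductible met; 25% of $2,916 = $729. Member pays $729; OOP now $2,514.75.
Claim 3 — $4,034: deductible already satisfied, so member's share is 25% × $4,034 = $1,008.50. OOP would hit $3,523.25 > $2,600, so the cap limits the member to $2,600 − $2,514.75 = $85.25.

$85.25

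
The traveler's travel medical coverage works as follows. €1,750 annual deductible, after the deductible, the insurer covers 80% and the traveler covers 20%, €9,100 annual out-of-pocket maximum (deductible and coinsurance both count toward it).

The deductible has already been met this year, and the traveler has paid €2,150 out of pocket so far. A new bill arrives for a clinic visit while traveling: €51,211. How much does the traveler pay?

With the deductible met, the entire €51,211 is subject to coinsurance.
Traveler's 20% share of €51,211 is €10,242.20.
Adding €10,242.20 to the €2,150 already spent would give €12,392.20, which exceeds the €9,100 cap; the traveler pays just €9,100 − €2,150 = €6,950.

€6,950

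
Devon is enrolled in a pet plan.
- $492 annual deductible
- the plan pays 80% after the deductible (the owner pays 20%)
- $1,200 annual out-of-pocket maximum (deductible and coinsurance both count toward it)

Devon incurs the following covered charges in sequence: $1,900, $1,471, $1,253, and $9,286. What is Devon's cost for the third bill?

Bill 1, $1,900: deductible takes $492, $1,408 remains; coinsurance $1,408 × 20% = $281.60. Owner pays $773.60; OOP now $773.60.
Bill 2, $1,471: deductible met; 20% of $1,471 = $294.20. Cost to owner: $294.20. OOP to date $1,067.80.
Bill 3, $1,253: deductible met; 20% of $1,253 = $250.60. OOP would hit $1,318.40 > $1,200, so the cap limits the owner to $1,200 − $1,067.80 = $132.20.

$132.20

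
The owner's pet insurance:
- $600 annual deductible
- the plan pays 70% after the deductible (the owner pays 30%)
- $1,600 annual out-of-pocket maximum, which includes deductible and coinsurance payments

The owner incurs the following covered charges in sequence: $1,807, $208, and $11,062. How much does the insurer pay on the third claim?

$10,486.50

Claim 1 — $1,807: $600 to deductible, leaving $1,207; 30% of $1,207 = $362.10. Owner owes $962.10 (running OOP $962.10). Plan pays $1,807 − $962.10 = $844.90.
Claim 2 — $208: deductible already satisfied, so owner's share is 30% × $208 = $62.40. Owner owes $62.40 (running OOP $1,024.50). Plan pays $208 − $62.40 = $145.60.
Claim 3 — $11,062: deductible already satisfied, so owner's share is 30% × $11,062 = $3,318.60. That would push OOP to $4,343.10, over the $1,600 cap, so owner pays $1,600 − $1,024.50 = $575.50. Insurer: $11,062 − $575.50 = $10,486.50.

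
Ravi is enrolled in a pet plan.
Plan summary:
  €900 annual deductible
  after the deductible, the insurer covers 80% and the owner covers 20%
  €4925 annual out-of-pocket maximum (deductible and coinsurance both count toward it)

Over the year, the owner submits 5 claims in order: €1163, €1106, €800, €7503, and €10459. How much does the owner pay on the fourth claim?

Claim 1 (€1163): €900 finishes the deductible; €263 goes to coinsurance; 20% of €263 = €52.60. Owner pays €952.60; OOP now €952.60.
Claim 2 (€1106): deductible met; 20% of €1106 = €221.20. Owner pays €221.20; OOP now €1173.80.
Claim 3 (€800): deductible already satisfied, so owner's share is 20% × €800 = €160. Owner pays €160; OOP now €1333.80.
Claim 4 (€7503): 20% coinsurance on €7503 = €1500.60. Owner pays €1500.60; OOP now €2834.40.

€1500.60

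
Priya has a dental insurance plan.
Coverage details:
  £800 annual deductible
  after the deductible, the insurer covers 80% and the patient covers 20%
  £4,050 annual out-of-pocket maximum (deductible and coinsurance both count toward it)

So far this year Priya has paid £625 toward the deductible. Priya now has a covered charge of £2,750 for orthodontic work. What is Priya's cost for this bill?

£625 of the £800 deductible is already met, leaving £175.
That leaves £2,750 − £175 = £2,575 for coinsurance.
20% of £2,575 = £515 falls to the patient.
So the patient owes £175 + £515 = £690 before any cap.
Year-to-date out-of-pocket becomes £625 + £690 = £1,315, still under the £4,050 maximum, so no cap applies.

£690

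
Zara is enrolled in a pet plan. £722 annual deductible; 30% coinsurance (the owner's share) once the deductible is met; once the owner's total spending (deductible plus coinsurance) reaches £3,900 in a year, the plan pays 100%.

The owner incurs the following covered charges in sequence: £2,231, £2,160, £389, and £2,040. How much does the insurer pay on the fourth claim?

£1,428

Claim 1 (£2,231): £722 finishes the deductible; £1,509 goes to coinsurance; 30% of £1,509 = £452.70. Owner pays £1,174.70; OOP now £1,174.70. Insurer: £2,231 − £1,174.70 = £1,056.30.
Claim 2 (£2,160): deductible met; 30% of £2,160 = £648. Cost to owner: £648. OOP to date £1,822.70. Plan pays £2,160 − £648 = £1,512.
Claim 3 (£389): 30% coinsurance on £389 = £116.70. Owner pays £116.70; OOP now £1,939.40. Plan pays £389 − £116.70 = £272.30.
Claim 4 (£2,040): 30% coinsurance on £2,040 = £612. Cost to owner: £612. OOP to date £2,551.40. Plan pays £2,040 − £612 = £1,428.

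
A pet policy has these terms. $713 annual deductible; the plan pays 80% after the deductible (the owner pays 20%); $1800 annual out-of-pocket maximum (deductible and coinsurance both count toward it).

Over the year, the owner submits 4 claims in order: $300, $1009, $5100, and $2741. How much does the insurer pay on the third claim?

#1 ($300): fully absorbed by the deductible. Owner pays $300; OOP now $300. Plan pays $300 − $300 = $0.
#2 ($1009): $413 finishes the deductible; $596 goes to coinsurance; 20% of $596 = $119.20. Cost to owner: $532.20. OOP to date $832.20. Plan pays $1009 − $532.20 = $476.80.
#3 ($5100): deductible met; 20% of $5100 = $1020. That would push OOP to $1852.20, over the $1800 cap, so owner pays $1800 − $832.20 = $967.80. Plan pays $5100 − $967.80 = $4132.20.

$4132.20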